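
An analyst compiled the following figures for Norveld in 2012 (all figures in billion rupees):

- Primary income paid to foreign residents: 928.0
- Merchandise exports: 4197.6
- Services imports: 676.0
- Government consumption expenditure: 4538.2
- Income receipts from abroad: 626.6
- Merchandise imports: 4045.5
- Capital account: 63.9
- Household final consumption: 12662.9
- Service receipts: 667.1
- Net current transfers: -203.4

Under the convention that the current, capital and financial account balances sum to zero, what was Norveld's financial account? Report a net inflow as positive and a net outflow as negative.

297.7

Goods balance = 4197.6 - 4045.5 = 152.1
Services balance = 667.1 - 676.0 = -8.9
Trade balance (goods + services) = 152.1 + (-8.9) = 143.2
Net primary income = 626.6 - 928.0 = -301.4
Net secondary income = -203.4
Current account = 143.2 + (-301.4) + (-203.4) = -361.6
Financial account = -(-361.6 + 63.9) = 297.7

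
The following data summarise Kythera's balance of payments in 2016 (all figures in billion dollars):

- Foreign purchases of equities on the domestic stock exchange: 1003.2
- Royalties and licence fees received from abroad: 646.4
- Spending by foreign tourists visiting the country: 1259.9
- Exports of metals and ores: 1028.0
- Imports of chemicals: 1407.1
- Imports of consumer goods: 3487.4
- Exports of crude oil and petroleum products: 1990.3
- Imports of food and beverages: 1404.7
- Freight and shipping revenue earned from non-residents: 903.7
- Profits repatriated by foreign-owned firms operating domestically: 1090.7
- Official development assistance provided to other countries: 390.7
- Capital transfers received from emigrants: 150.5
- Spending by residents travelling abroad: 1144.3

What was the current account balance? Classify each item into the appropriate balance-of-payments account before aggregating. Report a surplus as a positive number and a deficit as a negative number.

-3096.6

Goods: 1990.3 - 1404.7 - 1407.1 + 1028.0 - 3487.4 = -3280.9
Services: 646.4 + 903.7 - 1144.3 + 1259.9 = 1665.7
Primary income: -1090.7
Secondary income: -390.7
Current account = (-3280.9) + 1665.7 + (-1090.7) + (-390.7) = -3096.6
(Excluded from the current account — financial account: foreign purchases of equities on the domestic stock exchange 1003.2; capital account: capital transfers received from emigrants 150.5.)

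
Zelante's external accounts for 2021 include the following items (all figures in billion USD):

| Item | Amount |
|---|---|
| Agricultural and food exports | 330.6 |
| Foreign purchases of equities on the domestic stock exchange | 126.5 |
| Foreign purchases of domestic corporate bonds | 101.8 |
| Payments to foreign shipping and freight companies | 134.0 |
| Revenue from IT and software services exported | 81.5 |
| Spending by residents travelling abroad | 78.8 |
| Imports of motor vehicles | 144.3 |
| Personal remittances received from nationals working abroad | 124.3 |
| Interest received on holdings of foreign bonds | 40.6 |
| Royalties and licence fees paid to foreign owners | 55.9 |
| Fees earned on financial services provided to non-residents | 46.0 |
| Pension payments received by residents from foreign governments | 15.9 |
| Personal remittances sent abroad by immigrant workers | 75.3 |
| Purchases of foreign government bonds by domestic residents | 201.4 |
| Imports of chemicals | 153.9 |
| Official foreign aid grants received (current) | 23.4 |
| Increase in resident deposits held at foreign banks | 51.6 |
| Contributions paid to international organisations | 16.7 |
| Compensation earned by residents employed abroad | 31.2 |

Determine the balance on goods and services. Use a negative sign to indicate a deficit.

-108.8

Goods: -153.9 + 330.6 - 144.3 = 32.4
Services: 81.5 - 78.8 + 46.0 - 55.9 - 134.0 = -141.2
Trade balance = 32.4 + (-141.2) = -108.8
(Excluded from the trade balance — financial account: foreign purchases of equities on the domestic stock exchange 126.5, foreign purchases of domestic corporate bonds 101.8, purchases of foreign government bonds by domestic residents 201.4, increase in resident deposits held at foreign banks 51.6; secondary income: personal remittances received from nationals working abroad 124.3, pension payments received by residents from foreign governments 15.9, personal remittances sent abroad by immigrant workers 75.3, official foreign aid grants received (current) 23.4, contributions paid to international organisations 16.7; primary income: interest received on holdings of foreign bonds 40.6, compensation earned by residents employed abroad 31.2.)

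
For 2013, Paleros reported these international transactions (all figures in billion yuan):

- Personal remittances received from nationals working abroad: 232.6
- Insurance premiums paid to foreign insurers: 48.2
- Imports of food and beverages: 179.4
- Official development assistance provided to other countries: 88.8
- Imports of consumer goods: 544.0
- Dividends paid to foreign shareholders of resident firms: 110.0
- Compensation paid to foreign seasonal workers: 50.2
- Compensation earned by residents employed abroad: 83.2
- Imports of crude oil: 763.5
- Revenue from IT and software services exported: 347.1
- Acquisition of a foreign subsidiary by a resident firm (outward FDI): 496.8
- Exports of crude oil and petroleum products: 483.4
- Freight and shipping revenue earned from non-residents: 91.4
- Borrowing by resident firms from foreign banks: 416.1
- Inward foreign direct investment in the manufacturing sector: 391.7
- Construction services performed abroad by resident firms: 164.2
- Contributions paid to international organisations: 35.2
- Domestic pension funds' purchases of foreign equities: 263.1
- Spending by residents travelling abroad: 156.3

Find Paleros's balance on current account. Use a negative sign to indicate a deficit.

-573.7

Goods: -179.4 + 483.4 - 763.5 - 544.0 = -1003.5
Services: -156.3 + 347.1 + 164.2 - 48.2 + 91.4 = 398.2
Primary income: -50.2 - 110.0 + 83.2 = -77.0
Secondary income: -35.2 + 232.6 - 88.8 = 108.6
Current account = (-1003.5) + 398.2 + (-77.0) + 108.6 = -573.7
(Excluded from the current account — financial account: acquisition of a foreign subsidiary by a resident firm (outward FDI) 496.8, borrowing by resident firms from foreign banks 416.1, inward foreign direct investment in the manufacturing sector 391.7, domestic pension funds' purchases of foreign equities 263.1.)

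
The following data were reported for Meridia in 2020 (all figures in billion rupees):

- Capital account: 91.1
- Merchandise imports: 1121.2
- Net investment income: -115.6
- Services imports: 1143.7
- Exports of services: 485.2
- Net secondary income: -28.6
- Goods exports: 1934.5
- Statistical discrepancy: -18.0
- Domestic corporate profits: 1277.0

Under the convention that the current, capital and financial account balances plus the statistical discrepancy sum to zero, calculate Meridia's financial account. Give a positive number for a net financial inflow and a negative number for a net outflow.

Goods balance = 1934.5 - 1121.2 = 813.3
Services balance = 485.2 - 1143.7 = -658.5
Trade balance (goods + services) = 813.3 + (-658.5) = 154.8
Net primary income = -115.6
Net secondary income = -28.6
Current account = 154.8 + (-115.6) + (-28.6) = 10.6
Financial account = -(10.6 + 91.1 + (-18.0)) = -83.7

-83.7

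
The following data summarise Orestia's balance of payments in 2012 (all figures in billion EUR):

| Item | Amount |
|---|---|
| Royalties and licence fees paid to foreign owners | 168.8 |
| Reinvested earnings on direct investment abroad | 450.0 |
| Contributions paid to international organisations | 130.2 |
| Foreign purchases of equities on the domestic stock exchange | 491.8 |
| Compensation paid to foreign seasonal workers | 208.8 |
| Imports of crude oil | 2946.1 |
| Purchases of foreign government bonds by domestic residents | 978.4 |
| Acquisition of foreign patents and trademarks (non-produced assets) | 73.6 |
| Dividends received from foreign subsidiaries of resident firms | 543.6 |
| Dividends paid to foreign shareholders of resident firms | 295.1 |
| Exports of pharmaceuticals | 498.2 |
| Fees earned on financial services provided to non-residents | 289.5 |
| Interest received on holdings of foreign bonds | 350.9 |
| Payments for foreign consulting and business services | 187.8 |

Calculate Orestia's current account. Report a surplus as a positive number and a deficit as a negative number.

-1804.6

Goods: 498.2 - 2946.1 = -2447.9
Services: -168.8 + 289.5 - 187.8 = -67.1
Primary income: -295.1 - 208.8 + 450.0 + 543.6 + 350.9 = 840.6
Secondary income: -130.2
Current account = (-2447.9) + (-67.1) + 840.6 + (-130.2) = -1804.6
(Excluded from the current account — financial account: foreign purchases of equities on the domestic stock exchange 491.8, purchases of foreign government bonds by domestic residents 978.4; capital account: acquisition of foreign patents and trademarks (non-produced assets) 73.6.)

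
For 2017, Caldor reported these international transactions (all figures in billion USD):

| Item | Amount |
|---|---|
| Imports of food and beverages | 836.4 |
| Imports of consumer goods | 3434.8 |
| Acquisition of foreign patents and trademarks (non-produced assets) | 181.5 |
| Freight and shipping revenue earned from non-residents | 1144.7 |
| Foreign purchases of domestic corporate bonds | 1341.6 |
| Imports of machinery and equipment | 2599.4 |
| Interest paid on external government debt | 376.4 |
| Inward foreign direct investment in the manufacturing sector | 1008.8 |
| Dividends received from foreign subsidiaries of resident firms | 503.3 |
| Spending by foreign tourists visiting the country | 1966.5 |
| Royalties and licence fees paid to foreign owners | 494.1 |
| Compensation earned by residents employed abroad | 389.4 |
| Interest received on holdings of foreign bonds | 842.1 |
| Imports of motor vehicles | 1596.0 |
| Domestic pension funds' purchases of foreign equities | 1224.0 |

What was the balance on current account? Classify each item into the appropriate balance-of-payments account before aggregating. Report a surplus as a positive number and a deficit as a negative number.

-4491.1

Goods: -836.4 - 1596.0 - 2599.4 - 3434.8 = -8466.6
Services: 1144.7 + 1966.5 - 494.1 = 2617.1
Primary income: 842.1 + 389.4 - 376.4 + 503.3 = 1358.4
Current account = (-8466.6) + 2617.1 + 1358.4 = -4491.1
(Excluded from the current account — capital account: acquisition of foreign patents and trademarks (non-produced assets) 181.5; financial account: foreign purchases of domestic corporate bonds 1341.6, inward foreign direct investment in the manufacturing sector 1008.8, domestic pension funds' purchases of foreign equities 1224.0.)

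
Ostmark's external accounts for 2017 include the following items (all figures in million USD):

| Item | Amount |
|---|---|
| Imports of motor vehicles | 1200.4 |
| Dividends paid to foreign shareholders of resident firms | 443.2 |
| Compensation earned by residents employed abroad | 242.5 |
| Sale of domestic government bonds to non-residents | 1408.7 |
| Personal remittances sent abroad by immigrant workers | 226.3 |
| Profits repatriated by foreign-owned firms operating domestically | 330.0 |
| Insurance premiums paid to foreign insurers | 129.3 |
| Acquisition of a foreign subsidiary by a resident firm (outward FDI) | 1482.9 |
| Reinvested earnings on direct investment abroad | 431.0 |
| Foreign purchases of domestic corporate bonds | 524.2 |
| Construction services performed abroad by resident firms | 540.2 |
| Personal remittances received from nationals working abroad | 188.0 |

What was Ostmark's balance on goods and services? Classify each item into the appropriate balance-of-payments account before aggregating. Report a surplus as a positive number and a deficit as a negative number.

Goods: -1200.4
Services: -129.3 + 540.2 = 410.9
Trade balance = -1200.4 + 410.9 = -789.5
(Excluded from the trade balance — primary income: dividends paid to foreign shareholders of resident firms 443.2, compensation earned by residents employed abroad 242.5, profits repatriated by foreign-owned firms operating domestically 330.0, reinvested earnings on direct investment abroad 431.0; financial account: sale of domestic government bonds to non-residents 1408.7, acquisition of a foreign subsidiary by a resident firm (outward FDI) 1482.9, foreign purchases of domestic corporate bonds 524.2; secondary income: personal remittances sent abroad by immigrant workers 226.3, personal remittances received from nationals working abroad 188.0.)

-789.5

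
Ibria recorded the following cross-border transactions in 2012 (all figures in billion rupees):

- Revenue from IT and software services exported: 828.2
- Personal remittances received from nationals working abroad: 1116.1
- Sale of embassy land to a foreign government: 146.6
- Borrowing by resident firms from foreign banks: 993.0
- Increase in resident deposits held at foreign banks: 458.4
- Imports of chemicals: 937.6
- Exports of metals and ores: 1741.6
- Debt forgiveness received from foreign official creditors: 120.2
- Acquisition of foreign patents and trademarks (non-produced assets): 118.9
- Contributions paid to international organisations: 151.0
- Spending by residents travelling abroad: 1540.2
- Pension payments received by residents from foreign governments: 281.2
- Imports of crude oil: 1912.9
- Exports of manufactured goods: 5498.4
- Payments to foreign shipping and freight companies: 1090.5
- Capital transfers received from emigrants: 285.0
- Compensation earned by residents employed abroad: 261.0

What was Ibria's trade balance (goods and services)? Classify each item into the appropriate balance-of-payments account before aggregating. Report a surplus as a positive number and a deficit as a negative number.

2587.0

Goods: -937.6 + 5498.4 + 1741.6 - 1912.9 = 4389.5
Services: 828.2 - 1540.2 - 1090.5 = -1802.5
Trade balance = 4389.5 + (-1802.5) = 2587.0
(Excluded from the trade balance — secondary income: personal remittances received from nationals working abroad 1116.1, contributions paid to international organisations 151.0, pension payments received by residents from foreign governments 281.2; capital account: sale of embassy land to a foreign government 146.6, debt forgiveness received from foreign official creditors 120.2, acquisition of foreign patents and trademarks (non-produced assets) 118.9, capital transfers received from emigrants 285.0; financial account: borrowing by resident firms from foreign banks 993.0, increase in resident deposits held at foreign banks 458.4; primary income: compensation earned by residents employed abroad 261.0.)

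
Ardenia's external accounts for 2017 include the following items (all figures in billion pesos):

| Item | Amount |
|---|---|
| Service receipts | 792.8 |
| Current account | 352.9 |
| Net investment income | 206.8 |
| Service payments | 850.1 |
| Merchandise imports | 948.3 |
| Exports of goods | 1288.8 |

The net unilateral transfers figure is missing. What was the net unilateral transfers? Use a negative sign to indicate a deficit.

-137.1

Current account = goods balance + services balance + net primary income + net secondary income
Sum of the known components = 490.0
Net unilateral transfers = CA - (known components) = 352.9 - 490.0 = -137.1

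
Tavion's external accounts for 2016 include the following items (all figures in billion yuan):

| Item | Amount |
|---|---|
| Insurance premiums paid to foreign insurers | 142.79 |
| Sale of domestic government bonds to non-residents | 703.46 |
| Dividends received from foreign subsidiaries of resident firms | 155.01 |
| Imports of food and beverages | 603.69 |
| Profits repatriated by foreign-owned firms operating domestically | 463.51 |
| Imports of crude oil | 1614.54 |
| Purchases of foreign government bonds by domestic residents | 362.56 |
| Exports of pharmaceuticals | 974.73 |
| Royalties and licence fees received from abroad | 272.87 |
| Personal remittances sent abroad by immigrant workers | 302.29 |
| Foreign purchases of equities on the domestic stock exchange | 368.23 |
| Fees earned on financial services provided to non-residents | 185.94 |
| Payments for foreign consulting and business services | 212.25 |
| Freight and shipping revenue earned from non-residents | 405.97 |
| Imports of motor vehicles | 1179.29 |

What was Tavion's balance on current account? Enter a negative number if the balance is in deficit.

-2523.84

Goods: 974.73 - 1614.54 - 603.69 - 1179.29 = -2422.79
Services: -212.25 + 405.97 - 142.79 + 272.87 + 185.94 = 509.74
Primary income: 155.01 - 463.51 = -308.50
Secondary income: -302.29
Current account = (-2422.79) + 509.74 + (-308.50) + (-302.29) = -2523.84
(Excluded from the current account — financial account: sale of domestic government bonds to non-residents 703.46, purchases of foreign government bonds by domestic residents 362.56, foreign purchases of equities on the domestic stock exchange 368.23.)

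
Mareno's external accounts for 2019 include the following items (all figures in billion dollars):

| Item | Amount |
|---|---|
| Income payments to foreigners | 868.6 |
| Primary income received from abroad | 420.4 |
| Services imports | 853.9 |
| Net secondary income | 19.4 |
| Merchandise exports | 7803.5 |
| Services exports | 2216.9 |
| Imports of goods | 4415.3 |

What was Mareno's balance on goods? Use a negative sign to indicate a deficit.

3388.2

Goods balance = 7803.5 - 4415.3 = 3388.2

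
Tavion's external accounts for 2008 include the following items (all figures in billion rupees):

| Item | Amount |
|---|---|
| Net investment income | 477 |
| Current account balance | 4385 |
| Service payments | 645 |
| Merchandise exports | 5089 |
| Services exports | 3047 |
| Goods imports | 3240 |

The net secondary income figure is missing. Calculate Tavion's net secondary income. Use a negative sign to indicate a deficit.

-343

Current account = goods balance + services balance + net primary income + net secondary income
Sum of the known components = 4728
Net secondary income = CA - (known components) = 4385 - 4728 = -343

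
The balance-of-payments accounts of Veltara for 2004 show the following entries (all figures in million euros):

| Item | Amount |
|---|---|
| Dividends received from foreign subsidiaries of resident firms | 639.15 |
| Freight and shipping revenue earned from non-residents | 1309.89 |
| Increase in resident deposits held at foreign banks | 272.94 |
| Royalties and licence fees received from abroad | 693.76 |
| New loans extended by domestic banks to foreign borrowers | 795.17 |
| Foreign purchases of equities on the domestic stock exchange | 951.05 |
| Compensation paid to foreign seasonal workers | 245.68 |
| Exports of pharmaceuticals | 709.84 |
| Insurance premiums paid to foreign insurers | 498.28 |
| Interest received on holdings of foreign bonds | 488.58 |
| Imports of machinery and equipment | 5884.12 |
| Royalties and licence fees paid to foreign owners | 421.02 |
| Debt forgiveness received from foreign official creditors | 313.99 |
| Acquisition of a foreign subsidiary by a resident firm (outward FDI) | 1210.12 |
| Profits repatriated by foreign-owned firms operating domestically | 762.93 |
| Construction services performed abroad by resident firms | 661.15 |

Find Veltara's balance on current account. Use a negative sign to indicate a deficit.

Goods: -5884.12 + 709.84 = -5174.28
Services: -421.02 - 498.28 + 661.15 + 693.76 + 1309.89 = 1745.50
Primary income: -762.93 - 245.68 + 488.58 + 639.15 = 119.12
Current account = (-5174.28) + 1745.50 + 119.12 = -3309.66
(Excluded from the current account — financial account: increase in resident deposits held at foreign banks 272.94, new loans extended by domestic banks to foreign borrowers 795.17, foreign purchases of equities on the domestic stock exchange 951.05, acquisition of a foreign subsidiary by a resident firm (outward FDI) 1210.12; capital account: debt forgiveness received from foreign official creditors 313.99.)

-3309.66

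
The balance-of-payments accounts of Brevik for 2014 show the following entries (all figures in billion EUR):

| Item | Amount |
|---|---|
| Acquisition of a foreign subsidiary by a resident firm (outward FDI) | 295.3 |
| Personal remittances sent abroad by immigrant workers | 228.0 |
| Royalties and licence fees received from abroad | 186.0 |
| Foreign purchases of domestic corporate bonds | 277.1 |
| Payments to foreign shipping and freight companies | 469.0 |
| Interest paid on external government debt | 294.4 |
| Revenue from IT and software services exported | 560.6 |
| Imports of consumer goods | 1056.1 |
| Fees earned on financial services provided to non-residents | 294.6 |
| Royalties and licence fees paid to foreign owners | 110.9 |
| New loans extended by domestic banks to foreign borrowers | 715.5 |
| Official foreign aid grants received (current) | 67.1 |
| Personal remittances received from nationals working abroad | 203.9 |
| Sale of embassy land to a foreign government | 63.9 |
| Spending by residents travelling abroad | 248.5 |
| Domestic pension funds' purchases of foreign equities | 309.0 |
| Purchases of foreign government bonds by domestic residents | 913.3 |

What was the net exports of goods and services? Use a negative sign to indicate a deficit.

-843.3

Goods: -1056.1
Services: 186.0 - 248.5 + 294.6 - 110.9 + 560.6 - 469.0 = 212.8
Trade balance = -1056.1 + 212.8 = -843.3
(Excluded from the trade balance — financial account: acquisition of a foreign subsidiary by a resident firm (outward FDI) 295.3, foreign purchases of domestic corporate bonds 277.1, new loans extended by domestic banks to foreign borrowers 715.5, domestic pension funds' purchases of foreign equities 309.0, purchases of foreign government bonds by domestic residents 913.3; secondary income: personal remittances sent abroad by immigrant workers 228.0, official foreign aid grants received (current) 67.1, personal remittances received from nationals working abroad 203.9; primary income: interest paid on external government debt 294.4; capital account: sale of embassy land to a foreign government 63.9.)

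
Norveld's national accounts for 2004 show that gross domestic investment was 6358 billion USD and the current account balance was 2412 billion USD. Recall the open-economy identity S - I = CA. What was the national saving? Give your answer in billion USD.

8770

S - I = CA (net lending to the rest of the world).
S = I + CA = 6358 + 2412 = 8770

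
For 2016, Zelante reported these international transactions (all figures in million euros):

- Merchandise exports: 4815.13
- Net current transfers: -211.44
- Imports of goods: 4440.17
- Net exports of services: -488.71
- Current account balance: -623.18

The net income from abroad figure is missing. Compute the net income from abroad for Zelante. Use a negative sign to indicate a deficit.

-297.99

Current account = goods balance + services balance + net primary income + net secondary income
Sum of the known components = -325.19
Net income from abroad = CA - (known components) = -623.18 - (-325.19) = -297.99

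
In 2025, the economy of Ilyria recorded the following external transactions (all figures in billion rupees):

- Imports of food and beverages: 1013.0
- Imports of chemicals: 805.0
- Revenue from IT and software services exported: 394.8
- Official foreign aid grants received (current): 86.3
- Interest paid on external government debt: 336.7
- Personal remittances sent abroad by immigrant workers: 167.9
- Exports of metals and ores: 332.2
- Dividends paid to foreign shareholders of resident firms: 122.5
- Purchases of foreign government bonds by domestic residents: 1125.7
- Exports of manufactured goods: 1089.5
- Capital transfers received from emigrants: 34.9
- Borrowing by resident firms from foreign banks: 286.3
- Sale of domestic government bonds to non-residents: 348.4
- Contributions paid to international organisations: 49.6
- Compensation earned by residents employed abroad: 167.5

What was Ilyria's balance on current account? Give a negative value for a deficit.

-424.4

Goods: 1089.5 - 1013.0 + 332.2 - 805.0 = -396.3
Services: 394.8
Primary income: -336.7 + 167.5 - 122.5 = -291.7
Secondary income: -167.9 + 86.3 - 49.6 = -131.2
Current account = (-396.3) + 394.8 + (-291.7) + (-131.2) = -424.4
(Excluded from the current account — financial account: purchases of foreign government bonds by domestic residents 1125.7, borrowing by resident firms from foreign banks 286.3, sale of domestic government bonds to non-residents 348.4; capital account: capital transfers received from emigrants 34.9.)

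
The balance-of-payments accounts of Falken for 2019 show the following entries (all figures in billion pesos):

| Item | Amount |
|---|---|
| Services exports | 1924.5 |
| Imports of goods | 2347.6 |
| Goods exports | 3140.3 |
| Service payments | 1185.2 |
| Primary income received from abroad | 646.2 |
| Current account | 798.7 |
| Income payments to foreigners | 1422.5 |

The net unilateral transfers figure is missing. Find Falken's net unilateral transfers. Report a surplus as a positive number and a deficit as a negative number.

Current account = goods balance + services balance + net primary income + net secondary income
Sum of the known components = 755.7
Net unilateral transfers = CA - (known components) = 798.7 - 755.7 = 43.0

43.0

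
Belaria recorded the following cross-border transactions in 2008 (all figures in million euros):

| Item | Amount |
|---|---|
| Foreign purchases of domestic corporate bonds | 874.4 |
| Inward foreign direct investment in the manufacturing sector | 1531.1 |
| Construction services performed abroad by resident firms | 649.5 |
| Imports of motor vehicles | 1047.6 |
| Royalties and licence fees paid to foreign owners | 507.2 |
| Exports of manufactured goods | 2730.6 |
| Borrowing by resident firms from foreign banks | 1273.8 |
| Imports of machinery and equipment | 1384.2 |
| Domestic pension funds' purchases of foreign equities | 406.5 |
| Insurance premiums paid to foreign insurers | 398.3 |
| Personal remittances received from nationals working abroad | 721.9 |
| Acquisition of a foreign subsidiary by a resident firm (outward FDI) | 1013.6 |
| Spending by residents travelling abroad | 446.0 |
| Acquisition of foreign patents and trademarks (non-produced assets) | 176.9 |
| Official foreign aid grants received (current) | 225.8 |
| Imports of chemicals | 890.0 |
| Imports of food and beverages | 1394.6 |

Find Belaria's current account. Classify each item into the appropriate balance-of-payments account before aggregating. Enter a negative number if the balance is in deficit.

Goods: -1384.2 - 890.0 - 1394.6 + 2730.6 - 1047.6 = -1985.8
Services: -398.3 + 649.5 - 507.2 - 446.0 = -702.0
Secondary income: 225.8 + 721.9 = 947.7
Current account = (-1985.8) + (-702.0) + 947.7 = -1740.1
(Excluded from the current account — financial account: foreign purchases of domestic corporate bonds 874.4, inward foreign direct investment in the manufacturing sector 1531.1, borrowing by resident firms from foreign banks 1273.8, domestic pension funds' purchases of foreign equities 406.5, acquisition of a foreign subsidiary by a resident firm (outward FDI) 1013.6; capital account: acquisition of foreign patents and trademarks (non-produced assets) 176.9.)

-1740.1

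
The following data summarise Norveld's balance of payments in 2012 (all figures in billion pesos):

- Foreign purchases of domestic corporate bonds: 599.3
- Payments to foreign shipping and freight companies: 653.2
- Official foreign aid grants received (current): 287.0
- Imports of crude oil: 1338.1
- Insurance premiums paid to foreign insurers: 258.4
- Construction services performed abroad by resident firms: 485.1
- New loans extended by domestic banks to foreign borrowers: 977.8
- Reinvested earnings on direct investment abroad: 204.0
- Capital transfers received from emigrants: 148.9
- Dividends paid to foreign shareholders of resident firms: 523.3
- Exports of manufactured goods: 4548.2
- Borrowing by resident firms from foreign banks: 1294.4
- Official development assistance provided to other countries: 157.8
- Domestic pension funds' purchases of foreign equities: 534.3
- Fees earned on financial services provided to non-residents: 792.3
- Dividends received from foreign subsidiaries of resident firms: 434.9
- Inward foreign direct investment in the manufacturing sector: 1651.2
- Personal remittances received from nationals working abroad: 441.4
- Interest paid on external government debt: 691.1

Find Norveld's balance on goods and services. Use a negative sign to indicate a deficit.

Goods: -1338.1 + 4548.2 = 3210.1
Services: -258.4 + 792.3 - 653.2 + 485.1 = 365.8
Trade balance = 3210.1 + 365.8 = 3575.9
(Excluded from the trade balance — financial account: foreign purchases of domestic corporate bonds 599.3, new loans extended by domestic banks to foreign borrowers 977.8, borrowing by resident firms from foreign banks 1294.4, domestic pension funds' purchases of foreign equities 534.3, inward foreign direct investment in the manufacturing sector 1651.2; secondary income: official foreign aid grants received (current) 287.0, official development assistance provided to other countries 157.8, personal remittances received from nationals working abroad 441.4; primary income: reinvested earnings on direct investment abroad 204.0, dividends paid to foreign shareholders of resident firms 523.3, dividends received from foreign subsidiaries of resident firms 434.9, interest paid on external government debt 691.1; capital account: capital transfers received from emigrants 148.9.)

3575.9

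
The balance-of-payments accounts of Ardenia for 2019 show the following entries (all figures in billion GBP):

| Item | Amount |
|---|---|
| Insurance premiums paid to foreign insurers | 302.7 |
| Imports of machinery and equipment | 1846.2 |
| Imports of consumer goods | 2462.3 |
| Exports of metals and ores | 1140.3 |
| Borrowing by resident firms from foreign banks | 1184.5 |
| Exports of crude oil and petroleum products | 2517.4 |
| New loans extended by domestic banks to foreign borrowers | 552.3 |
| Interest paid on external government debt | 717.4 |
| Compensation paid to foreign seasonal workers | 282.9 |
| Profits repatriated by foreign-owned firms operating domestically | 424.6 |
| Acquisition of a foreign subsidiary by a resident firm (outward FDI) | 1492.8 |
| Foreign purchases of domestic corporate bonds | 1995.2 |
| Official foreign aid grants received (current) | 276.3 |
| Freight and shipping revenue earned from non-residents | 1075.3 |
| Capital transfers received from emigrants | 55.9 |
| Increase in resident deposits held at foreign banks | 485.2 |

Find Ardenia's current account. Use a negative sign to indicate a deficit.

Goods: 1140.3 - 1846.2 - 2462.3 + 2517.4 = -650.8
Services: -302.7 + 1075.3 = 772.6
Primary income: -424.6 - 717.4 - 282.9 = -1424.9
Secondary income: 276.3
Current account = (-650.8) + 772.6 + (-1424.9) + 276.3 = -1026.8
(Excluded from the current account — financial account: borrowing by resident firms from foreign banks 1184.5, new loans extended by domestic banks to foreign borrowers 552.3, acquisition of a foreign subsidiary by a resident firm (outward FDI) 1492.8, foreign purchases of domestic corporate bonds 1995.2, increase in resident deposits held at foreign banks 485.2; capital account: capital transfers received from emigrants 55.9.)

-1026.8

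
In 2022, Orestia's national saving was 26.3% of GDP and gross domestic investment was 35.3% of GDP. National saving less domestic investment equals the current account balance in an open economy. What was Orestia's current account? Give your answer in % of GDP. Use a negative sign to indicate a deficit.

CA = S - I = 26.3 - 35.3 = -9.0

-9.0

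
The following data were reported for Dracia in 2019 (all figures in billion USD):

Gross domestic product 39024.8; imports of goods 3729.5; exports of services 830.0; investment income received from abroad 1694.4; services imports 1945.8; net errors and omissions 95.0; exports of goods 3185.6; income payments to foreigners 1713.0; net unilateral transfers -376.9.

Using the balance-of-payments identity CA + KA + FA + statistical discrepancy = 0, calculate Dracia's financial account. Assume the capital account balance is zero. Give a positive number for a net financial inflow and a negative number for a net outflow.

Goods balance = 3185.6 - 3729.5 = -543.9
Services balance = 830.0 - 1945.8 = -1115.8
Trade balance (goods + services) = -543.9 + (-1115.8) = -1659.7
Net primary income = 1694.4 - 1713.0 = -18.6
Net secondary income = -376.9
Current account = -1659.7 + (-18.6) + (-376.9) = -2055.2
Financial account = -(-2055.2 + 95.0) = 1960.2

1960.2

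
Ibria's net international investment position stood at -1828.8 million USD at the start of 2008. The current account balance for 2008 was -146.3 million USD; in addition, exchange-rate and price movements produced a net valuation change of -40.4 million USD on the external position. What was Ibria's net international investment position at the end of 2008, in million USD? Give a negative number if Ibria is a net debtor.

Change in NIIP = current account + net valuation change = -146.3 + (-40.4) = -186.7
End-of-year NIIP = -1828.8 + (-186.7) = -2015.5

-2015.5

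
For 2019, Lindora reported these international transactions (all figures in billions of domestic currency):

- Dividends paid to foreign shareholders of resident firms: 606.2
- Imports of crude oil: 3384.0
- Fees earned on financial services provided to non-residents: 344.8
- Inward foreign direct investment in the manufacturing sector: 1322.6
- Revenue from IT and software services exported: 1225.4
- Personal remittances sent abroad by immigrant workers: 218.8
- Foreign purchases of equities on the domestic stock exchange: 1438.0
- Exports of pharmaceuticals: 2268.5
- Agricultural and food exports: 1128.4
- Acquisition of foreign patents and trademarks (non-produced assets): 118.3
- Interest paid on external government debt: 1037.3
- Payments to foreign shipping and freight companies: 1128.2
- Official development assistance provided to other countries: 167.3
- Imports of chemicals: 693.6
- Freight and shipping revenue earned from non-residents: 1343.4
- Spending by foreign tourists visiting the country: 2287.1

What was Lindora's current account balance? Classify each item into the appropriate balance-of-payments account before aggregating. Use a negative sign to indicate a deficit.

Goods: -693.6 + 1128.4 - 3384.0 + 2268.5 = -680.7
Services: 1343.4 + 2287.1 + 1225.4 + 344.8 - 1128.2 = 4072.5
Primary income: -1037.3 - 606.2 = -1643.5
Secondary income: -218.8 - 167.3 = -386.1
Current account = (-680.7) + 4072.5 + (-1643.5) + (-386.1) = 1362.2
(Excluded from the current account — financial account: inward foreign direct investment in the manufacturing sector 1322.6, foreign purchases of equities on the domestic stock exchange 1438.0; capital account: acquisition of foreign patents and trademarks (non-produced assets) 118.3.)

1362.2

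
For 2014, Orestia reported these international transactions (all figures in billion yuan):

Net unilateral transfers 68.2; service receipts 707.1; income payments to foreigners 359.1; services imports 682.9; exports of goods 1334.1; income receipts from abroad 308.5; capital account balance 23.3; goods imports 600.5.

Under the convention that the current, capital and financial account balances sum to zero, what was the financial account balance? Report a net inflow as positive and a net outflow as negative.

-798.7

Goods balance = 1334.1 - 600.5 = 733.6
Services balance = 707.1 - 682.9 = 24.2
Trade balance (goods + services) = 733.6 + 24.2 = 757.8
Net primary income = 308.5 - 359.1 = -50.6
Net secondary income = 68.2
Current account = 757.8 + (-50.6) + 68.2 = 775.4
Financial account = -(775.4 + 23.3) = -798.7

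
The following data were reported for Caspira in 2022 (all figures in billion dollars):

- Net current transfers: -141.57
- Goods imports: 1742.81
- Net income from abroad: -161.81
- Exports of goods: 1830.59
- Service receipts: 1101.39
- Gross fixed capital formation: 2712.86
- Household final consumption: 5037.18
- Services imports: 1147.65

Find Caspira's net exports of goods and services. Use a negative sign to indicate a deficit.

41.52

Goods balance = 1830.59 - 1742.81 = 87.78
Services balance = 1101.39 - 1147.65 = -46.26
Trade balance (goods + services) = 87.78 + (-46.26) = 41.52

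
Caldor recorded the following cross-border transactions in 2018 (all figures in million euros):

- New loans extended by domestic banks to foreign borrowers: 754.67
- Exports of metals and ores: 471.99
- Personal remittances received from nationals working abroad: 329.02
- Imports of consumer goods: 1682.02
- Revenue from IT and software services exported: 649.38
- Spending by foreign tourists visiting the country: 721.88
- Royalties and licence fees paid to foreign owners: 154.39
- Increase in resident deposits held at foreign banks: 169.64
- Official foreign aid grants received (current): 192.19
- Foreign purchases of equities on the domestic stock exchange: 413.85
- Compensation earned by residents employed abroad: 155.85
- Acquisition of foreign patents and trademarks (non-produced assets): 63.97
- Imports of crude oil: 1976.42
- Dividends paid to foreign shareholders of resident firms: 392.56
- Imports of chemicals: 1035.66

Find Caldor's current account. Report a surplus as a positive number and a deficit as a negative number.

-2720.74

Goods: -1035.66 - 1682.02 + 471.99 - 1976.42 = -4222.11
Services: 721.88 - 154.39 + 649.38 = 1216.87
Primary income: 155.85 - 392.56 = -236.71
Secondary income: 192.19 + 329.02 = 521.21
Current account = (-4222.11) + 1216.87 + (-236.71) + 521.21 = -2720.74
(Excluded from the current account — financial account: new loans extended by domestic banks to foreign borrowers 754.67, increase in resident deposits held at foreign banks 169.64, foreign purchases of equities on the domestic stock exchange 413.85; capital account: acquisition of foreign patents and trademarks (non-produced assets) 63.97.)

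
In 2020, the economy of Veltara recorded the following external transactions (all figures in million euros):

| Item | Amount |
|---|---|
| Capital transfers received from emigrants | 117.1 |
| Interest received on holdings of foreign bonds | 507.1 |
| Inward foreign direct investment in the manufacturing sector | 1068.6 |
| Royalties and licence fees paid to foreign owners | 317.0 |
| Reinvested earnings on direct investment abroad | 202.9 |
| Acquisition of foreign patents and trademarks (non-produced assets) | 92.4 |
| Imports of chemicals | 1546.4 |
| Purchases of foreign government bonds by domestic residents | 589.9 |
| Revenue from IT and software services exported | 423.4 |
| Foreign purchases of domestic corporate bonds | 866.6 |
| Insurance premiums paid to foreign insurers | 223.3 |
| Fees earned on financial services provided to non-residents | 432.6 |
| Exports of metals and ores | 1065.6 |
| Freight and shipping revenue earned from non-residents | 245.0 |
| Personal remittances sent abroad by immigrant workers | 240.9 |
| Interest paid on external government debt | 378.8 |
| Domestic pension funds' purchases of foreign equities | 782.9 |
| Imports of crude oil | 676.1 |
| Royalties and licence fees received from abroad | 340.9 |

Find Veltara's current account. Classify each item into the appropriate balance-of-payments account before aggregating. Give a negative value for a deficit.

-165.0

Goods: -1546.4 - 676.1 + 1065.6 = -1156.9
Services: -317.0 - 223.3 + 245.0 + 340.9 + 432.6 + 423.4 = 901.6
Primary income: -378.8 + 507.1 + 202.9 = 331.2
Secondary income: -240.9
Current account = (-1156.9) + 901.6 + 331.2 + (-240.9) = -165.0
(Excluded from the current account — capital account: capital transfers received from emigrants 117.1, acquisition of foreign patents and trademarks (non-produced assets) 92.4; financial account: inward foreign direct investment in the manufacturing sector 1068.6, purchases of foreign government bonds by domestic residents 589.9, foreign purchases of domestic corporate bonds 866.6, domestic pension funds' purchases of foreign equities 782.9.)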